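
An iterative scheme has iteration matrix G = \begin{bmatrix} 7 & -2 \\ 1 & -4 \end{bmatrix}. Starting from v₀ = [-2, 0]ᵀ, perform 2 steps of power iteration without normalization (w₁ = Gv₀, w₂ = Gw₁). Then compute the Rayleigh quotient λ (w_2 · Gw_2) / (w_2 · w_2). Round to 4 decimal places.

w1 = Gv₀ = (7·(-2) + (-2)·0; 1·(-2) + (-4)·0) = (-14, -2)
w2 = Gw1 = (7·(-14) + (-2)·(-2); 1·(-14) + (-4)·(-2)) = (-94, -6)
Gw2 = (-646, -70)
w2·Gw2 = (-94)·(-646) + (-6)·(-70) = 61144; w2·w2 = (-94)·(-94) + (-6)·(-6) = 8872
λ ≈ 61144/8872 = 6.8918

λ ≈ 6.8918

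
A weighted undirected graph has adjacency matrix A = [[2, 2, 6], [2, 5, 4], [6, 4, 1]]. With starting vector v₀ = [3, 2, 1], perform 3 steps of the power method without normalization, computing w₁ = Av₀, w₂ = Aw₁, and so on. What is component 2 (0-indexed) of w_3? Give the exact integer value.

2567

w1 = Av₀ = (2·3 + 2·2 + 6·1; 2·3 + 5·2 + 4·1; 6·3 + 4·2 + 1·1) = (16, 20, 27)
w2 = Aw1 = (2·16 + 2·20 + 6·27; 2·16 + 5·20 + 4·27; 6·16 + 4·20 + 1·27) = (234, 240, 203)
w3 = Aw2 = (2166, 2480, 2567)
The requested component of w3 is 2567.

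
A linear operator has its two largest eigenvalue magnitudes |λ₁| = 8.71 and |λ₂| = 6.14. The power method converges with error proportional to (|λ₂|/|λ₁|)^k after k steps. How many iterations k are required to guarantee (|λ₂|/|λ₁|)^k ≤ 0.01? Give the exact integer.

14

|λ₂/λ₁| = 6.14/8.71 = 0.70494
Need k ≥ ln(0.01) / ln(0.70494) = -4.6052 / -0.3496 ≈ 13.171
Smallest integer k satisfying the bound: 14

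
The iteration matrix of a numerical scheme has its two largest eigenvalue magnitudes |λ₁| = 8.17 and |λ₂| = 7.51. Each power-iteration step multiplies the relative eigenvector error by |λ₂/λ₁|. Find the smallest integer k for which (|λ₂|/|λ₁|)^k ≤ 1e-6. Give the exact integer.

165

|λ₂/λ₁| = 7.51/8.17 = 0.91922
Need k ≥ ln(1e-6) / ln(0.91922) = -13.8155 / -0.0842 ≈ 164.015
Smallest integer k satisfying the bound: 165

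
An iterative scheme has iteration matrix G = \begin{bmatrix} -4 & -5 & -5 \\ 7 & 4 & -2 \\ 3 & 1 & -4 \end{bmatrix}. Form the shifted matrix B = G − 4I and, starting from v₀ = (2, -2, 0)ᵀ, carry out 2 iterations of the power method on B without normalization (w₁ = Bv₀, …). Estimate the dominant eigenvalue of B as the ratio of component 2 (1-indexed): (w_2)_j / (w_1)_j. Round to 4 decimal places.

B = G − 4I has rows (-8, -5, -5); (7, 0, -2); (3, 1, -8)
w1 = Bv₀ = (-6, 14, 4)
w2 = Bw1 = (-42, -50, -36)
Ratio: -50/14 = -3.5714

μ ≈ -3.5714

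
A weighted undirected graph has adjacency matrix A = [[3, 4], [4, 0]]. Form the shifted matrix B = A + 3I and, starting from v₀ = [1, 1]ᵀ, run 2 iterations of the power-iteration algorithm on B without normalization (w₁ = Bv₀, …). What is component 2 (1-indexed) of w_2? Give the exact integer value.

B = A + 3I has rows (6, 4); (4, 3)
w1 = Bv₀ = (6·1 + 4·1; 4·1 + 3·1) = (10, 7)
w2 = Bw1 = (6·10 + 4·7; 4·10 + 3·7) = (88, 61)
Requested component of w2: 61

61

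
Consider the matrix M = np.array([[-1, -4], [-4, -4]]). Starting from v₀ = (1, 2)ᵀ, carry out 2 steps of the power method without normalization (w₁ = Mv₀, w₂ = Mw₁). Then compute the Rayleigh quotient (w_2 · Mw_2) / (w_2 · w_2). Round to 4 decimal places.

-6.7712

w1 = Mv₀ = ((-1)·1 + (-4)·2; (-4)·1 + (-4)·2) = (-9, -12)
w2 = Mw1 = ((-1)·(-9) + (-4)·(-12); (-4)·(-9) + (-4)·(-12)) = (57, 84)
Mw2 = (-393, -564)
w2·Mw2 = 57·(-393) + 84·(-564) = -69777; w2·w2 = 57·57 + 84·84 = 10305
λ ≈ -69777/10305 = -6.7712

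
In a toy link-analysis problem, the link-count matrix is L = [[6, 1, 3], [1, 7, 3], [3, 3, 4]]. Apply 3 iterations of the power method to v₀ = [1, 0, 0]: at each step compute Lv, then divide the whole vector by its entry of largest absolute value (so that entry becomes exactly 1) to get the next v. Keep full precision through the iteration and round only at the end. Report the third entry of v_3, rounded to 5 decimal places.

Lv0 = (6.000000, 1.000000, 3.000000); divide by 6.000000 → v1 = (1.000000, 0.166667, 0.500000)
Lv1 = (7.666667, 3.666667, 5.500000); divide by 7.666667 → v2 = (1.000000, 0.478261, 0.717391)
Lv2 = (8.630435, 6.500000, 7.304348); divide by 8.630435 → v3 = (1.000000, 0.753149, 0.846348)
Requested entry of v3: 336/397 = 0.84635

0.84635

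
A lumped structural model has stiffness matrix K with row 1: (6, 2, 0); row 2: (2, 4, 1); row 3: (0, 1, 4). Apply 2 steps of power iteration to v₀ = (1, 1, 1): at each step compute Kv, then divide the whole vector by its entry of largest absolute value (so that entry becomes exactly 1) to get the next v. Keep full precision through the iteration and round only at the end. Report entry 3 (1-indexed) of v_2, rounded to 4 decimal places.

Kv0 = (8.00000, 7.00000, 5.00000); divide by 8.00000 → v1 = (1.00000, 0.87500, 0.62500)
Kv1 = (7.75000, 6.12500, 3.37500); divide by 7.75000 → v2 = (1.00000, 0.79032, 0.43548)
Requested entry of v2: 27/62 = 0.4355

0.4355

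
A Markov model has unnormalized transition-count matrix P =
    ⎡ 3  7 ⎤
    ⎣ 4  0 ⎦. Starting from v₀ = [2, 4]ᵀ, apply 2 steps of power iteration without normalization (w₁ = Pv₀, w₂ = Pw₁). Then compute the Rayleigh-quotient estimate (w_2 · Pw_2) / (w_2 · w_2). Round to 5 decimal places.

w1 = Pv₀ = (3·2 + 7·4; 4·2 + 0·4) = (34, 8)
w2 = Pw1 = (3·34 + 7·8; 4·34 + 0·8) = (158, 136)
Pw2 = (1426, 632)
w2·Pw2 = 158·1426 + 136·632 = 311260; w2·w2 = 158·158 + 136·136 = 43460
λ ≈ 311260/43460 = 7.16199

7.16199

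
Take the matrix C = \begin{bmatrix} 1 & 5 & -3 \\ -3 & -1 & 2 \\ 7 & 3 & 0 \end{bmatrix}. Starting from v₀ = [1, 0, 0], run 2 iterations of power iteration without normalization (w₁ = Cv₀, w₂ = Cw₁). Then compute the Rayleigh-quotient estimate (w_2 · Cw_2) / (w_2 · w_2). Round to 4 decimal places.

λ ≈ 0.1326

w1 = Cv₀ = (1, -3, 7)
w2 = Cw1 = (-35, 14, -2)
Cw2 = (41, 87, -203)
w2·Cw2 = (-35)·41 + 14·87 + (-2)·(-203) = 189; w2·w2 = (-35)·(-35) + 14·14 + (-2)·(-2) = 1425
λ ≈ 189/1425 = 0.1326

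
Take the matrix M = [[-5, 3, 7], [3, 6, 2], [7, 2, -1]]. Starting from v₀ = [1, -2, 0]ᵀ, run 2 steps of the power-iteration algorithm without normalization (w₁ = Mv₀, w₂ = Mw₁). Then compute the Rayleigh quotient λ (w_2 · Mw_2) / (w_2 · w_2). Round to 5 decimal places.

λ ≈ -2.23705

w1 = Mv₀ = ((-5)·1 + 3·(-2) + 7·0; 3·1 + 6·(-2) + 2·0; 7·1 + 2·(-2) + (-1)·0) = (-11, -9, 3)
w2 = Mw1 = ((-5)·(-11) + 3·(-9) + 7·3; 3·(-11) + 6·(-9) + 2·3; 7·(-11) + 2·(-9) + (-1)·3) = (49, -81, -98)
Mw2 = (-1174, -535, 279)
w2·Mw2 = 49·(-1174) + (-81)·(-535) + (-98)·279 = -41533; w2·w2 = 49·49 + (-81)·(-81) + (-98)·(-98) = 18566
λ ≈ -41533/18566 = -2.23705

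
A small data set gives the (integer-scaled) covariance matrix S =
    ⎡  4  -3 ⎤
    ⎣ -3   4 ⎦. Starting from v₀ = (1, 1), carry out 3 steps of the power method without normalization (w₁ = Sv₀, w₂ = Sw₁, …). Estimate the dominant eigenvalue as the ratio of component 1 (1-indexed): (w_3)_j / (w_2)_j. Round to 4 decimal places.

1.0000

w1 = Sv₀ = (1, 1)
w2 = Sw1 = (1, 1)
w3 = Sw2 = (1, 1)
Ratio at component: 1 / 1 = 1.0000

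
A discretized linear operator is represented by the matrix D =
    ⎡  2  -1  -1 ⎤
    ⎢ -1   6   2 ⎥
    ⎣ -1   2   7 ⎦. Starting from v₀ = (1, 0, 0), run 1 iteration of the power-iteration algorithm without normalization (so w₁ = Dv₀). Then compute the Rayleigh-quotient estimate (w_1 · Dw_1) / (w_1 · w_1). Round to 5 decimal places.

w1 = Dv₀ = (2, -1, -1)
Dw1 = (6, -10, -11)
w1·Dw1 = 2·6 + (-1)·(-10) + (-1)·(-11) = 33; w1·w1 = 2·2 + (-1)·(-1) + (-1)·(-1) = 6
λ ≈ 33/6 = 5.50000

5.50000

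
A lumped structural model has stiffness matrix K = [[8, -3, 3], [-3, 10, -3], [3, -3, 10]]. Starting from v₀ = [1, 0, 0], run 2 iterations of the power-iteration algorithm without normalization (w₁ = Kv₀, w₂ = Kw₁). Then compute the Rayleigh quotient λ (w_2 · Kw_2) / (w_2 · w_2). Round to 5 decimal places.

14.93507

w1 = Kv₀ = (8·1 + (-3)·0 + 3·0; (-3)·1 + 10·0 + (-3)·0; 3·1 + (-3)·0 + 10·0) = (8, -3, 3)
w2 = Kw1 = (8·8 + (-3)·(-3) + 3·3; (-3)·8 + 10·(-3) + (-3)·3; 3·8 + (-3)·(-3) + 10·3) = (82, -63, 63)
Kw2 = (1034, -1065, 1065)
w2·Kw2 = 82·1034 + (-63)·(-1065) + 63·1065 = 218978; w2·w2 = 82·82 + (-63)·(-63) + 63·63 = 14662
λ ≈ 218978/14662 = 14.93507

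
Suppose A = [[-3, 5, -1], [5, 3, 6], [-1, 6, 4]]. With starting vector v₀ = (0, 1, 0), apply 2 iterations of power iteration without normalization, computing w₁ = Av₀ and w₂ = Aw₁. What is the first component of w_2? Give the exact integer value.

w1 = Av₀ = ((-3)·0 + 5·1 + (-1)·0; 5·0 + 3·1 + 6·0; (-1)·0 + 6·1 + 4·0) = (5, 3, 6)
w2 = Aw1 = ((-3)·5 + 5·3 + (-1)·6; 5·5 + 3·3 + 6·6; (-1)·5 + 6·3 + 4·6) = (-6, 70, 37)
The requested component of w2 is -6.

-6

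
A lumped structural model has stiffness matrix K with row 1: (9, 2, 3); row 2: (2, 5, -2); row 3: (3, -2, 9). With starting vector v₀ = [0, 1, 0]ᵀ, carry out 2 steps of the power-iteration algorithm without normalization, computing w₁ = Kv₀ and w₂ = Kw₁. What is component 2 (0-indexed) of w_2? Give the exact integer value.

-22

w1 = Kv₀ = (2, 5, -2)
w2 = Kw1 = (22, 33, -22)
The requested component of w2 is -22.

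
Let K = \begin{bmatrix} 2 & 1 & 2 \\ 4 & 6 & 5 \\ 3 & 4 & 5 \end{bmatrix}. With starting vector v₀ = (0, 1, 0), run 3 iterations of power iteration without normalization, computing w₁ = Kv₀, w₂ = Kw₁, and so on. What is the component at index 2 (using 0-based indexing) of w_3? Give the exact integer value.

w1 = Kv₀ = (2·0 + 1·1 + 2·0; 4·0 + 6·1 + 5·0; 3·0 + 4·1 + 5·0) = (1, 6, 4)
w2 = Kw1 = (2·1 + 1·6 + 2·4; 4·1 + 6·6 + 5·4; 3·1 + 4·6 + 5·4) = (16, 60, 47)
w3 = Kw2 = (186, 659, 523)
The requested component of w3 is 523.

523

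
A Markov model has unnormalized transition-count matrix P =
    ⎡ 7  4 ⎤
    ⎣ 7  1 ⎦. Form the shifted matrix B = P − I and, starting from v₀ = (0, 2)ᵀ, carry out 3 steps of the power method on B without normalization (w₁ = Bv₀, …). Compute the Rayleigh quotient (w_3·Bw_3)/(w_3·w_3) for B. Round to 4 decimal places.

B = P − I has rows (6, 4); (7, 0)
w1 = Bv₀ = (8, 0)
w2 = Bw1 = (48, 56)
w3 = Bw2 = (512, 336)
Bw3 = (4416, 3584)
w3·Bw3 = 3465216; w3·w3 = 375040; μ ≈ 3465216/375040 = 9.2396

9.2396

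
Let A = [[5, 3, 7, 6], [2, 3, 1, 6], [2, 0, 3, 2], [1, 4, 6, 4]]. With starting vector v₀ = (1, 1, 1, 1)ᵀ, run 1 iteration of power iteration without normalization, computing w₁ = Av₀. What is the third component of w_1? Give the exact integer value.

w1 = Av₀ = (21, 12, 7, 15)
The requested component of w1 is 7.

7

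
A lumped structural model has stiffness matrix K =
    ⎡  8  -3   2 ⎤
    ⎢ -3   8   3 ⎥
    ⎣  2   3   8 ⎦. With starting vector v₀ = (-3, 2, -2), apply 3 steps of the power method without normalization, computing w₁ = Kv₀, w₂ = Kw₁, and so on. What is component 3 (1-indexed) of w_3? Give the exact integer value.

w1 = Kv₀ = (-34, 19, -16)
w2 = Kw1 = (-361, 206, -139)
w3 = Kw2 = (-3784, 2314, -1216)
The requested component of w3 is -1216.

-1216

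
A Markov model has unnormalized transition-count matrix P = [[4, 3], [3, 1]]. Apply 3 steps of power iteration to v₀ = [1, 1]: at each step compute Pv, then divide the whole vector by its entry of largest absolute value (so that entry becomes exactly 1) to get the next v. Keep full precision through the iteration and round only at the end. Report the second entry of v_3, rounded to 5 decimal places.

0.61702

Pv0 = (7.000000, 4.000000); divide by 7.000000 → v1 = (1.000000, 0.571429)
Pv1 = (5.714286, 3.571429); divide by 5.714286 → v2 = (1.000000, 0.625000)
Pv2 = (5.875000, 3.625000); divide by 5.875000 → v3 = (1.000000, 0.617021)
Requested entry of v3: 145/235 = 0.61702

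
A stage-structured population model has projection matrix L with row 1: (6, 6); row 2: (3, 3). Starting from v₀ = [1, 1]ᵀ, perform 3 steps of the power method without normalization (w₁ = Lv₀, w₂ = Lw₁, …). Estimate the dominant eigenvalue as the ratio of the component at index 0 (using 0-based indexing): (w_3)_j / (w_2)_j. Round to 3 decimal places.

λ ≈ 9.000

w1 = Lv₀ = (6·1 + 6·1; 3·1 + 3·1) = (12, 6)
w2 = Lw1 = (6·12 + 6·6; 3·12 + 3·6) = (108, 54)
w3 = Lw2 = (972, 486)
Ratio at component: 972 / 108 = 9.000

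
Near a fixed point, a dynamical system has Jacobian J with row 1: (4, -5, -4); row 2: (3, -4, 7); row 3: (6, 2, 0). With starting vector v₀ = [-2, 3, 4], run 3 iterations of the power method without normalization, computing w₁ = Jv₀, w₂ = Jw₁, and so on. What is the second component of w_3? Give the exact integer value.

-1248

w1 = Jv₀ = (-39, 10, -6)
w2 = Jw1 = (-182, -199, -214)
w3 = Jw2 = (1123, -1248, -1490)
The requested component of w3 is -1248.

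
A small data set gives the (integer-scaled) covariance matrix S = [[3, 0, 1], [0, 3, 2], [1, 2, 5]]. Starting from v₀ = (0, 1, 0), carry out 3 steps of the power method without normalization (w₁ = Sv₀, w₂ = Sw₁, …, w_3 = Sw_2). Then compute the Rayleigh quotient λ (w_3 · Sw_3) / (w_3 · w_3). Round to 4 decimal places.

w1 = Sv₀ = (0, 3, 2)
w2 = Sw1 = (2, 13, 16)
w3 = Sw2 = (22, 71, 108)
Sw3 = (174, 429, 704)
w3·Sw3 = 22·174 + 71·429 + 108·704 = 110319; w3·w3 = 22·22 + 71·71 + 108·108 = 17189
λ ≈ 110319/17189 = 6.4180

λ ≈ 6.4180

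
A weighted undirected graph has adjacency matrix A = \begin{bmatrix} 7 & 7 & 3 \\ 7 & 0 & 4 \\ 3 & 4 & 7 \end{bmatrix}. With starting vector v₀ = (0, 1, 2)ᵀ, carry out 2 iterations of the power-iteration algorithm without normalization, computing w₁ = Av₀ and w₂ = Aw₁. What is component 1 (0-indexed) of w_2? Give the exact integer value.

w1 = Av₀ = (13, 8, 18)
w2 = Aw1 = (201, 163, 197)
The requested component of w2 is 163.

163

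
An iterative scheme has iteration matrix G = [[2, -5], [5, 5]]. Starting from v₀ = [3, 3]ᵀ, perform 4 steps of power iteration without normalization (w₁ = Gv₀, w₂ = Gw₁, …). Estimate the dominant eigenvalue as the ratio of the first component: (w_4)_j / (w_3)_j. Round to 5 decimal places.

λ ≈ 0.17073

w1 = Gv₀ = (2·3 + (-5)·3; 5·3 + 5·3) = (-9, 30)
w2 = Gw1 = (2·(-9) + (-5)·30; 5·(-9) + 5·30) = (-168, 105)
w3 = Gw2 = (-861, -315)
w4 = Gw3 = (-147, -5880)
Ratio at component: -147 / -861 = 0.17073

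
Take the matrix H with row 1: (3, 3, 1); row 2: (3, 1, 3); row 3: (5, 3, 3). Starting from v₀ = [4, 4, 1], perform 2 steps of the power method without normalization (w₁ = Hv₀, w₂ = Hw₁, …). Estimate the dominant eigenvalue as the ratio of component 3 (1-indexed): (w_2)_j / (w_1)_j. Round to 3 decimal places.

w1 = Hv₀ = (25, 19, 35)
w2 = Hw1 = (167, 199, 287)
Ratio at component: 287 / 35 = 8.200

8.200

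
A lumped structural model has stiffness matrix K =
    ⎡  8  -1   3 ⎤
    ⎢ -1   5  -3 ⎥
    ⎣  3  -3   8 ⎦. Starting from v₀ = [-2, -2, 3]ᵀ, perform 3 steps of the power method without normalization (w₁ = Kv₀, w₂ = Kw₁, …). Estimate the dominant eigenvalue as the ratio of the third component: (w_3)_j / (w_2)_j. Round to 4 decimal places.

w1 = Kv₀ = (-5, -17, 24)
w2 = Kw1 = (49, -152, 228)
w3 = Kw2 = (1228, -1493, 2427)
Ratio at component: 2427 / 228 = 10.6447

10.6447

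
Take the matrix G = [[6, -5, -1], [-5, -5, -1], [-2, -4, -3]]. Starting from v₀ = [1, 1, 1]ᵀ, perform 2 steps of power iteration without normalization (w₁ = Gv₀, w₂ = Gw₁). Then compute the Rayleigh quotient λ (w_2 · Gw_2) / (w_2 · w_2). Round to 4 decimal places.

-6.6757

w1 = Gv₀ = (6·1 + (-5)·1 + (-1)·1; (-5)·1 + (-5)·1 + (-1)·1; (-2)·1 + (-4)·1 + (-3)·1) = (0, -11, -9)
w2 = Gw1 = (6·0 + (-5)·(-11) + (-1)·(-9); (-5)·0 + (-5)·(-11) + (-1)·(-9); (-2)·0 + (-4)·(-11) + (-3)·(-9)) = (64, 64, 71)
Gw2 = (-7, -711, -597)
w2·Gw2 = 64·(-7) + 64·(-711) + 71·(-597) = -88339; w2·w2 = 64·64 + 64·64 + 71·71 = 13233
λ ≈ -88339/13233 = -6.6757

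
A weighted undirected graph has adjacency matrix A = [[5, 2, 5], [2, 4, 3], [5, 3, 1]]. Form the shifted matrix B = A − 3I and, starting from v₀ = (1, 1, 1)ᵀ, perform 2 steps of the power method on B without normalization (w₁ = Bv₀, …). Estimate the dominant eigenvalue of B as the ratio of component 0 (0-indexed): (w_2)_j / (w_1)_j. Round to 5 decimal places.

μ ≈ 6.66667

B = A − 3I has rows (2, 2, 5); (2, 1, 3); (5, 3, -2)
w1 = Bv₀ = (2·1 + 2·1 + 5·1; 2·1 + 1·1 + 3·1; 5·1 + 3·1 + (-2)·1) = (9, 6, 6)
w2 = Bw1 = (2·9 + 2·6 + 5·6; 2·9 + 1·6 + 3·6; 5·9 + 3·6 + (-2)·6) = (60, 42, 51)
Ratio: 60/9 = 6.66667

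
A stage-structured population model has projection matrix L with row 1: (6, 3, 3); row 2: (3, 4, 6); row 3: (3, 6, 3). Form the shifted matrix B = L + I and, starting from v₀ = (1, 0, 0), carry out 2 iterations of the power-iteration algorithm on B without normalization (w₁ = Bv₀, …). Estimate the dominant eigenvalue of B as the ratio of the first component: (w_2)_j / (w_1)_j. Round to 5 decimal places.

B = L + I has rows (7, 3, 3); (3, 5, 6); (3, 6, 4)
w1 = Bv₀ = (7·1 + 3·0 + 3·0; 3·1 + 5·0 + 6·0; 3·1 + 6·0 + 4·0) = (7, 3, 3)
w2 = Bw1 = (7·7 + 3·3 + 3·3; 3·7 + 5·3 + 6·3; 3·7 + 6·3 + 4·3) = (67, 54, 51)
Ratio: 67/7 = 9.57143

μ ≈ 9.57143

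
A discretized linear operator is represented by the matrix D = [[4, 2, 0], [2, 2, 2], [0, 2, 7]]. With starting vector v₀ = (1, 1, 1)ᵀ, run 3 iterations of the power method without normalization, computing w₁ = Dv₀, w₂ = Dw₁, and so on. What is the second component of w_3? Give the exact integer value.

w1 = Dv₀ = (6, 6, 9)
w2 = Dw1 = (36, 42, 75)
w3 = Dw2 = (228, 306, 609)
The requested component of w3 is 306.

306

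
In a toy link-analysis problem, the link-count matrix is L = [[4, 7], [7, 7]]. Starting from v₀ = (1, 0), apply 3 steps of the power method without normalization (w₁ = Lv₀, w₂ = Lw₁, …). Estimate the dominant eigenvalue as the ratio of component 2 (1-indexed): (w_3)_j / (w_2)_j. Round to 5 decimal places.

w1 = Lv₀ = (4, 7)
w2 = Lw1 = (65, 77)
w3 = Lw2 = (799, 994)
Ratio at component: 994 / 77 = 12.90909

λ ≈ 12.90909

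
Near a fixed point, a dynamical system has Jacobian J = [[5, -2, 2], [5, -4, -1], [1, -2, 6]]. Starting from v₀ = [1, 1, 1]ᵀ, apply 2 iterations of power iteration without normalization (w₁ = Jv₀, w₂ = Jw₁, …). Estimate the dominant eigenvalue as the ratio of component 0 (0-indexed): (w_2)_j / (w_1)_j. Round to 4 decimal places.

w1 = Jv₀ = (5, 0, 5)
w2 = Jw1 = (35, 20, 35)
Ratio at component: 35 / 5 = 7.0000

7.0000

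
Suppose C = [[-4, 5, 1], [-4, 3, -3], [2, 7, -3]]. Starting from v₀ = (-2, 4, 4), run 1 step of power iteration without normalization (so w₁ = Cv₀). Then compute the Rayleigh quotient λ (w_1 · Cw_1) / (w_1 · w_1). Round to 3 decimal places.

-2.065

w1 = Cv₀ = ((-4)·(-2) + 5·4 + 1·4; (-4)·(-2) + 3·4 + (-3)·4; 2·(-2) + 7·4 + (-3)·4) = (32, 8, 12)
Cw1 = (-76, -140, 84)
w1·Cw1 = 32·(-76) + 8·(-140) + 12·84 = -2544; w1·w1 = 32·32 + 8·8 + 12·12 = 1232
λ ≈ -2544/1232 = -2.065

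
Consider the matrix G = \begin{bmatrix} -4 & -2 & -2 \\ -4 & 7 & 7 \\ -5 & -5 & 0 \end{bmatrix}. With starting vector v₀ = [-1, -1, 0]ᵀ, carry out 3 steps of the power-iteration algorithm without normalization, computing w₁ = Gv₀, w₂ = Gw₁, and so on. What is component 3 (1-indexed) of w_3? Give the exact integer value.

w1 = Gv₀ = ((-4)·(-1) + (-2)·(-1) + (-2)·0; (-4)·(-1) + 7·(-1) + 7·0; (-5)·(-1) + (-5)·(-1) + 0·0) = (6, -3, 10)
w2 = Gw1 = ((-4)·6 + (-2)·(-3) + (-2)·10; (-4)·6 + 7·(-3) + 7·10; (-5)·6 + (-5)·(-3) + 0·10) = (-38, 25, -15)
w3 = Gw2 = (132, 222, 65)
The requested component of w3 is 65.

65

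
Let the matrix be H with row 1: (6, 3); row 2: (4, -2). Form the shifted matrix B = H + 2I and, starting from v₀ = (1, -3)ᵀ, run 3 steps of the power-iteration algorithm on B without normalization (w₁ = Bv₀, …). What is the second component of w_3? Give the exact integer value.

B = H + 2I has rows (8, 3); (4, 0)
w1 = Bv₀ = (-1, 4)
w2 = Bw1 = (4, -4)
w3 = Bw2 = (20, 16)
Requested component of w3: 16

16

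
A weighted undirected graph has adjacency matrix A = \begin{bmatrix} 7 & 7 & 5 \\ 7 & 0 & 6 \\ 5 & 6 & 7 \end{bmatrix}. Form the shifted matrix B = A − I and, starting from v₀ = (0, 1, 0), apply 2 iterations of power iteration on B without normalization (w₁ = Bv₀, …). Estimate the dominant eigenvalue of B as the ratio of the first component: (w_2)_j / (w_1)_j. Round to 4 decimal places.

B = A − I has rows (6, 7, 5); (7, -1, 6); (5, 6, 6)
w1 = Bv₀ = (6·0 + 7·1 + 5·0; 7·0 + (-1)·1 + 6·0; 5·0 + 6·1 + 6·0) = (7, -1, 6)
w2 = Bw1 = (6·7 + 7·(-1) + 5·6; 7·7 + (-1)·(-1) + 6·6; 5·7 + 6·(-1) + 6·6) = (65, 86, 65)
Ratio: 65/7 = 9.2857

9.2857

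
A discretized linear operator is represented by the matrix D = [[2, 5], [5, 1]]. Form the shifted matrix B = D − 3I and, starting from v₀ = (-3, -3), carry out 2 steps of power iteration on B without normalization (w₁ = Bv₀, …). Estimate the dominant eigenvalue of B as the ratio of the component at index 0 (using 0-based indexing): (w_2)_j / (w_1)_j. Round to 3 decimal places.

μ ≈ 2.750

B = D − 3I has rows (-1, 5); (5, -2)
w1 = Bv₀ = ((-1)·(-3) + 5·(-3); 5·(-3) + (-2)·(-3)) = (-12, -9)
w2 = Bw1 = ((-1)·(-12) + 5·(-9); 5·(-12) + (-2)·(-9)) = (-33, -42)
Ratio: -33/-12 = 2.750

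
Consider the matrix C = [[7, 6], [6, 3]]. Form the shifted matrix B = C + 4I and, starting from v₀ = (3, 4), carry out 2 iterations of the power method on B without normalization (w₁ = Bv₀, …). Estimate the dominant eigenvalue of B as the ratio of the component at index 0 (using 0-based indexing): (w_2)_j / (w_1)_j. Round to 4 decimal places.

μ ≈ 15.8421

B = C + 4I has rows (11, 6); (6, 7)
w1 = Bv₀ = (57, 46)
w2 = Bw1 = (903, 664)
Ratio: 903/57 = 15.8421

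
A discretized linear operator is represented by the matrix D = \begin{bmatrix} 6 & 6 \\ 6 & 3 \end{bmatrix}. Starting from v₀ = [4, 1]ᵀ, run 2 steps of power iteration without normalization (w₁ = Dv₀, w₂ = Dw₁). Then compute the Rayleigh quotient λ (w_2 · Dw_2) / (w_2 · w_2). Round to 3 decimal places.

w1 = Dv₀ = (6·4 + 6·1; 6·4 + 3·1) = (30, 27)
w2 = Dw1 = (6·30 + 6·27; 6·30 + 3·27) = (342, 261)
Dw2 = (3618, 2835)
w2·Dw2 = 342·3618 + 261·2835 = 1977291; w2·w2 = 342·342 + 261·261 = 185085
λ ≈ 1977291/185085 = 10.683

λ ≈ 10.683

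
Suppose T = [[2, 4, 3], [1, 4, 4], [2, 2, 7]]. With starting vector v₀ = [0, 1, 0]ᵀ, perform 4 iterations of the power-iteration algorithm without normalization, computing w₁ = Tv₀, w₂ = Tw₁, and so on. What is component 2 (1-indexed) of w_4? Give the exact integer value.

w1 = Tv₀ = (4, 4, 2)
w2 = Tw1 = (30, 28, 30)
w3 = Tw2 = (262, 262, 326)
w4 = Tw3 = (2550, 2614, 3330)
The requested component of w4 is 2614.

2614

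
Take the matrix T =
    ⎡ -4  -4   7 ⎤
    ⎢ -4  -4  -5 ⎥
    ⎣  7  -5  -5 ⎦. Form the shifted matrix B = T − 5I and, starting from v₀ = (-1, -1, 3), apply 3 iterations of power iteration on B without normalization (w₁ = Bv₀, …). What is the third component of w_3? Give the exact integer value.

B = T − 5I has rows (-9, -4, 7); (-4, -9, -5); (7, -5, -10)
w1 = Bv₀ = ((-9)·(-1) + (-4)·(-1) + 7·3; (-4)·(-1) + (-9)·(-1) + (-5)·3; 7·(-1) + (-5)·(-1) + (-10)·3) = (34, -2, -32)
w2 = Bw1 = ((-9)·34 + (-4)·(-2) + 7·(-32); (-4)·34 + (-9)·(-2) + (-5)·(-32); 7·34 + (-5)·(-2) + (-10)·(-32)) = (-522, 42, 568)
w3 = Bw2 = (8506, -1130, -9544)
Requested component of w3: -9544

-9544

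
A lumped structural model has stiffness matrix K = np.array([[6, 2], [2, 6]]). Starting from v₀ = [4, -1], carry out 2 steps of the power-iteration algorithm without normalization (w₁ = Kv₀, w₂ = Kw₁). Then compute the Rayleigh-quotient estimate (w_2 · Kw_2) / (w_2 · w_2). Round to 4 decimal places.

7.4083

w1 = Kv₀ = (22, 2)
w2 = Kw1 = (136, 56)
Kw2 = (928, 608)
w2·Kw2 = 136·928 + 56·608 = 160256; w2·w2 = 136·136 + 56·56 = 21632
λ ≈ 160256/21632 = 7.4083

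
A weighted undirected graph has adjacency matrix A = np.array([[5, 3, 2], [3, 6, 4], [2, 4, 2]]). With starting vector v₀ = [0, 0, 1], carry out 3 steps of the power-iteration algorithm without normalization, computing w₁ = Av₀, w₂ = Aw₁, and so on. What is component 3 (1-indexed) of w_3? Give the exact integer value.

252

w1 = Av₀ = (5·0 + 3·0 + 2·1; 3·0 + 6·0 + 4·1; 2·0 + 4·0 + 2·1) = (2, 4, 2)
w2 = Aw1 = (5·2 + 3·4 + 2·2; 3·2 + 6·4 + 4·2; 2·2 + 4·4 + 2·2) = (26, 38, 24)
w3 = Aw2 = (292, 402, 252)
The requested component of w3 is 252.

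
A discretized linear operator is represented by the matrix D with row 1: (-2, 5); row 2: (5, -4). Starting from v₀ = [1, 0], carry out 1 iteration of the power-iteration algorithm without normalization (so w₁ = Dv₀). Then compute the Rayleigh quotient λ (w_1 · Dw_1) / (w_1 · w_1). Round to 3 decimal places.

λ ≈ -7.172

w1 = Dv₀ = ((-2)·1 + 5·0; 5·1 + (-4)·0) = (-2, 5)
Dw1 = (29, -30)
w1·Dw1 = (-2)·29 + 5·(-30) = -208; w1·w1 = (-2)·(-2) + 5·5 = 29
λ ≈ -208/29 = -7.172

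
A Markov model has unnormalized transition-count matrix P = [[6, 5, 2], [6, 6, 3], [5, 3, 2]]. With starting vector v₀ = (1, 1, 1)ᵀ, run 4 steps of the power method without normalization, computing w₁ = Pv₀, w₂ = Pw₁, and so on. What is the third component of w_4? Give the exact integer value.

w1 = Pv₀ = (6·1 + 5·1 + 2·1; 6·1 + 6·1 + 3·1; 5·1 + 3·1 + 2·1) = (13, 15, 10)
w2 = Pw1 = (6·13 + 5·15 + 2·10; 6·13 + 6·15 + 3·10; 5·13 + 3·15 + 2·10) = (173, 198, 130)
w3 = Pw2 = (2288, 2616, 1719)
w4 = Pw3 = (30246, 34581, 22726)
The requested component of w4 is 22726.

22726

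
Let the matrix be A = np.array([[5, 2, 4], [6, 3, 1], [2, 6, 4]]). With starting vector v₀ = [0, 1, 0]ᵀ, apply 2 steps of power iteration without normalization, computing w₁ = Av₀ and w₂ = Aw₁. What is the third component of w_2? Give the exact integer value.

46

w1 = Av₀ = (5·0 + 2·1 + 4·0; 6·0 + 3·1 + 1·0; 2·0 + 6·1 + 4·0) = (2, 3, 6)
w2 = Aw1 = (5·2 + 2·3 + 4·6; 6·2 + 3·3 + 1·6; 2·2 + 6·3 + 4·6) = (40, 27, 46)
The requested component of w2 is 46.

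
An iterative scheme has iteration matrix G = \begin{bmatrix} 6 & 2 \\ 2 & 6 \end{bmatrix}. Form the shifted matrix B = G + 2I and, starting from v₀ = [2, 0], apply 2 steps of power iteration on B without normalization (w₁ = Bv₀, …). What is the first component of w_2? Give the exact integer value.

136

B = G + 2I has rows (8, 2); (2, 8)
w1 = Bv₀ = (8·2 + 2·0; 2·2 + 8·0) = (16, 4)
w2 = Bw1 = (8·16 + 2·4; 2·16 + 8·4) = (136, 64)
Requested component of w2: 136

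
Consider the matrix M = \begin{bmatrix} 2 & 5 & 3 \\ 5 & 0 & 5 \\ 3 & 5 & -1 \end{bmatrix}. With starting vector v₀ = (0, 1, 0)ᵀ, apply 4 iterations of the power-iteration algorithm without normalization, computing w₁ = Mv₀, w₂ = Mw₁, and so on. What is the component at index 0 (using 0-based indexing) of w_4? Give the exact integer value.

2480

w1 = Mv₀ = (5, 0, 5)
w2 = Mw1 = (25, 50, 10)
w3 = Mw2 = (330, 175, 315)
w4 = Mw3 = (2480, 3225, 1550)
The requested component of w4 is 2480.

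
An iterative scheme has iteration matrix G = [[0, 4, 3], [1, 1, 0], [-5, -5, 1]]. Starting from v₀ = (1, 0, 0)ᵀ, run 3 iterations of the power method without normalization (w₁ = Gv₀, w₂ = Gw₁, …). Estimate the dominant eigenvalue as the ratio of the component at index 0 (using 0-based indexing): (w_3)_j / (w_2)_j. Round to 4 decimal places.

2.3636

w1 = Gv₀ = (0, 1, -5)
w2 = Gw1 = (-11, 1, -10)
w3 = Gw2 = (-26, -10, 40)
Ratio at component: -26 / -11 = 2.3636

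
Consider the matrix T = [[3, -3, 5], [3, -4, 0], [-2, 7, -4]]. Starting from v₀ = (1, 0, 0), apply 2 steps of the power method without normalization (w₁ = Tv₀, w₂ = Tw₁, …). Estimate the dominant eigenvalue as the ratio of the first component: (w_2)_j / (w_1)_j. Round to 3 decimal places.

λ ≈ -3.333

w1 = Tv₀ = (3, 3, -2)
w2 = Tw1 = (-10, -3, 23)
Ratio at component: -10 / 3 = -3.333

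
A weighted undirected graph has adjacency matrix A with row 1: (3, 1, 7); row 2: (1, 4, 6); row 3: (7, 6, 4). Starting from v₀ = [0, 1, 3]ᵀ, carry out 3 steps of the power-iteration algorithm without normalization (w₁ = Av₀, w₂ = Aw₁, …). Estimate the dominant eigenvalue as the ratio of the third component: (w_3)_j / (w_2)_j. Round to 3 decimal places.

w1 = Av₀ = (3·0 + 1·1 + 7·3; 1·0 + 4·1 + 6·3; 7·0 + 6·1 + 4·3) = (22, 22, 18)
w2 = Aw1 = (3·22 + 1·22 + 7·18; 1·22 + 4·22 + 6·18; 7·22 + 6·22 + 4·18) = (214, 218, 358)
w3 = Aw2 = (3366, 3234, 4238)
Ratio at component: 4238 / 358 = 11.838

11.838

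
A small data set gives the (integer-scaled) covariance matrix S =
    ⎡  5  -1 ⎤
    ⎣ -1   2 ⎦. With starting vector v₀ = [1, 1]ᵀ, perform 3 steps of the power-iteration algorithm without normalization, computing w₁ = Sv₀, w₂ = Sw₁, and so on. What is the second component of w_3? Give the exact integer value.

w1 = Sv₀ = (5·1 + (-1)·1; (-1)·1 + 2·1) = (4, 1)
w2 = Sw1 = (5·4 + (-1)·1; (-1)·4 + 2·1) = (19, -2)
w3 = Sw2 = (97, -23)
The requested component of w3 is -23.

-23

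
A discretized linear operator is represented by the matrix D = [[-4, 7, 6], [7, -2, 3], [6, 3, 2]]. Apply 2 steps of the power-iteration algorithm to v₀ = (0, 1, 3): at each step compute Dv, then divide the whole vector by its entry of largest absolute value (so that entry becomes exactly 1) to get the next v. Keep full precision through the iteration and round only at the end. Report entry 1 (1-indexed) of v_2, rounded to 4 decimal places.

Dv0 = (25.00000, 7.00000, 9.00000); divide by 25.00000 → v1 = (1.00000, 0.28000, 0.36000)
Dv1 = (0.12000, 7.52000, 7.56000); divide by 7.56000 → v2 = (0.01587, 0.99471, 1.00000)
Requested entry of v2: 3/189 = 0.0159

0.0159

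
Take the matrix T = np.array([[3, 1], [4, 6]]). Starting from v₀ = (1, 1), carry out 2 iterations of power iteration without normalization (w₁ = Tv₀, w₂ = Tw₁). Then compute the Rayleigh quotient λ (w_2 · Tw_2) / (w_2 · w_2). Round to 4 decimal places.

λ ≈ 7.1035

w1 = Tv₀ = (3·1 + 1·1; 4·1 + 6·1) = (4, 10)
w2 = Tw1 = (3·4 + 1·10; 4·4 + 6·10) = (22, 76)
Tw2 = (142, 544)
w2·Tw2 = 22·142 + 76·544 = 44468; w2·w2 = 22·22 + 76·76 = 6260
λ ≈ 44468/6260 = 7.1035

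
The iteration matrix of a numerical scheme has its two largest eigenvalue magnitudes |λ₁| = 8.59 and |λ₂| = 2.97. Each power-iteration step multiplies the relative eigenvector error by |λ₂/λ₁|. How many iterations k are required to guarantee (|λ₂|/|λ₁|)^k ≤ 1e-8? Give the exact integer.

|λ₂/λ₁| = 2.97/8.59 = 0.34575
Need k ≥ ln(1e-8) / ln(0.34575) = -18.4207 / -1.0620 ≈ 17.345
Smallest integer k satisfying the bound: 18

18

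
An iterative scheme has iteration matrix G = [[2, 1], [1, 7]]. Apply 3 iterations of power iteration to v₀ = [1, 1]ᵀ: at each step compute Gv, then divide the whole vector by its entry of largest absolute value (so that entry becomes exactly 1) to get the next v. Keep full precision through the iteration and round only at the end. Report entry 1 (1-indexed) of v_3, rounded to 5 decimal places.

0.20375

Gv0 = (3.000000, 8.000000); divide by 8.000000 → v1 = (0.375000, 1.000000)
Gv1 = (1.750000, 7.375000); divide by 7.375000 → v2 = (0.237288, 1.000000)
Gv2 = (1.474576, 7.237288); divide by 7.237288 → v3 = (0.203747, 1.000000)
Requested entry of v3: 87/427 = 0.20375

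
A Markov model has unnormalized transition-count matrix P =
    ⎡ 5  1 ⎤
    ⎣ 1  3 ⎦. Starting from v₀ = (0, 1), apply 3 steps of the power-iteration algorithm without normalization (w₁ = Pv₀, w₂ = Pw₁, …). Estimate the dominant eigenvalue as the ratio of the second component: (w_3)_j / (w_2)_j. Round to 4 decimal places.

w1 = Pv₀ = (1, 3)
w2 = Pw1 = (8, 10)
w3 = Pw2 = (50, 38)
Ratio at component: 38 / 10 = 3.8000

λ ≈ 3.8000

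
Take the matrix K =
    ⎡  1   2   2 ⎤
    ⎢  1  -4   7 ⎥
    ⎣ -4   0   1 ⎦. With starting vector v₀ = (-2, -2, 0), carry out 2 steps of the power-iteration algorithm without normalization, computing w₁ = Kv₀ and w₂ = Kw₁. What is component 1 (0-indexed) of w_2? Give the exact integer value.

w1 = Kv₀ = (-6, 6, 8)
w2 = Kw1 = (22, 26, 32)
The requested component of w2 is 26.

26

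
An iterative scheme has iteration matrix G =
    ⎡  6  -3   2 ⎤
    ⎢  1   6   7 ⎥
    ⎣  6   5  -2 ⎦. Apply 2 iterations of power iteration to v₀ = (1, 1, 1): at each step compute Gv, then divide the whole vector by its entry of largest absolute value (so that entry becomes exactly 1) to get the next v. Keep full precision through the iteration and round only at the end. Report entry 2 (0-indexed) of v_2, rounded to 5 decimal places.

Gv0 = (5.000000, 14.000000, 9.000000); divide by 14.000000 → v1 = (0.357143, 1.000000, 0.642857)
Gv1 = (0.428571, 10.857143, 5.857143); divide by 10.857143 → v2 = (0.039474, 1.000000, 0.539474)
Requested entry of v2: 82/152 = 0.53947

0.53947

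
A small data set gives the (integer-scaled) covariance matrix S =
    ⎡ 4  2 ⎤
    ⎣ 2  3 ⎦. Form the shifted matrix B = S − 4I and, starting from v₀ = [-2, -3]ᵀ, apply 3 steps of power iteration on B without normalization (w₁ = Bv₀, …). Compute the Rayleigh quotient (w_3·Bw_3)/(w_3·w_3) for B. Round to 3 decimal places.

μ ≈ -1.248

B = S − 4I has rows (0, 2); (2, -1)
w1 = Bv₀ = (-6, -1)
w2 = Bw1 = (-2, -11)
w3 = Bw2 = (-22, 7)
Bw3 = (14, -51)
w3·Bw3 = -665; w3·w3 = 533; μ ≈ -665/533 = -1.248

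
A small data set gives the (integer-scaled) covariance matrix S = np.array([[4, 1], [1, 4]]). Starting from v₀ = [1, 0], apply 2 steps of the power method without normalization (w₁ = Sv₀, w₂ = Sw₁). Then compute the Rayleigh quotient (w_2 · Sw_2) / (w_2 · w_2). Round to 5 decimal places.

w1 = Sv₀ = (4·1 + 1·0; 1·1 + 4·0) = (4, 1)
w2 = Sw1 = (4·4 + 1·1; 1·4 + 4·1) = (17, 8)
Sw2 = (76, 49)
w2·Sw2 = 17·76 + 8·49 = 1684; w2·w2 = 17·17 + 8·8 = 353
λ ≈ 1684/353 = 4.77054

λ ≈ 4.77054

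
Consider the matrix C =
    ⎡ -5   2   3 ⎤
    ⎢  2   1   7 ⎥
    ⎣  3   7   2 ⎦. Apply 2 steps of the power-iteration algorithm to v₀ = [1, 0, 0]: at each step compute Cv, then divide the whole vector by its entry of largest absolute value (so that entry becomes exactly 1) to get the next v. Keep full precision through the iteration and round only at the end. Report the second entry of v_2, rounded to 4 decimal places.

Cv0 = (-5.00000, 2.00000, 3.00000); divide by -5.00000 → v1 = (1.00000, -0.40000, -0.60000)
Cv1 = (-7.60000, -2.60000, -1.00000); divide by -7.60000 → v2 = (1.00000, 0.34211, 0.13158)
Requested entry of v2: 13/38 = 0.3421

0.3421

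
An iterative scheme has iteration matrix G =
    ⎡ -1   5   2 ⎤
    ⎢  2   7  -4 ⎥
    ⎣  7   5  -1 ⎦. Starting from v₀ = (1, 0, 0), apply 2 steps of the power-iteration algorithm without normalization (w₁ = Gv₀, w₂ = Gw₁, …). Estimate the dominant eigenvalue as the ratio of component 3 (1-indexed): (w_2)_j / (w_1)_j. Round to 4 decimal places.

-0.5714

w1 = Gv₀ = (-1, 2, 7)
w2 = Gw1 = (25, -16, -4)
Ratio at component: -4 / 7 = -0.5714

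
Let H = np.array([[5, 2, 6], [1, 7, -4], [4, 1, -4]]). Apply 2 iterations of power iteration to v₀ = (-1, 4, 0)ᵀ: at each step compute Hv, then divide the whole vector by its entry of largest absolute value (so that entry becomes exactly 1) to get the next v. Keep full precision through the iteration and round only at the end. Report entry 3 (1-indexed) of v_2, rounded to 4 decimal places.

0.2031

Hv0 = (3.00000, 27.00000, 0.00000); divide by 27.00000 → v1 = (0.11111, 1.00000, 0.00000)
Hv1 = (2.55556, 7.11111, 1.44444); divide by 7.11111 → v2 = (0.35938, 1.00000, 0.20313)
Requested entry of v2: 39/192 = 0.2031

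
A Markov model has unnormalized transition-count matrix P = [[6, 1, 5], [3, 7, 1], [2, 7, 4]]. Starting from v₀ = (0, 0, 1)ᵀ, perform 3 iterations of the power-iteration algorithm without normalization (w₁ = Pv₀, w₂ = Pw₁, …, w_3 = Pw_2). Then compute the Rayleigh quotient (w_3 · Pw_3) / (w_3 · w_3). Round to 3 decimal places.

11.748

w1 = Pv₀ = (6·0 + 1·0 + 5·1; 3·0 + 7·0 + 1·1; 2·0 + 7·0 + 4·1) = (5, 1, 4)
w2 = Pw1 = (6·5 + 1·1 + 5·4; 3·5 + 7·1 + 1·4; 2·5 + 7·1 + 4·4) = (51, 26, 33)
w3 = Pw2 = (497, 368, 416)
Pw3 = (5430, 4483, 5234)
w3·Pw3 = 497·5430 + 368·4483 + 416·5234 = 6525798; w3·w3 = 497·497 + 368·368 + 416·416 = 555489
λ ≈ 6525798/555489 = 11.748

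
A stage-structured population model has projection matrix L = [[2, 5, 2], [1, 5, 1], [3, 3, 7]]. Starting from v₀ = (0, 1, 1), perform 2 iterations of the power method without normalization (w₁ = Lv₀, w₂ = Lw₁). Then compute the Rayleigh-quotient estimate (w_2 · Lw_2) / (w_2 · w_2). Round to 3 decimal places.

w1 = Lv₀ = (2·0 + 5·1 + 2·1; 1·0 + 5·1 + 1·1; 3·0 + 3·1 + 7·1) = (7, 6, 10)
w2 = Lw1 = (2·7 + 5·6 + 2·10; 1·7 + 5·6 + 1·10; 3·7 + 3·6 + 7·10) = (64, 47, 109)
Lw2 = (581, 408, 1096)
w2·Lw2 = 64·581 + 47·408 + 109·1096 = 175824; w2·w2 = 64·64 + 47·47 + 109·109 = 18186
λ ≈ 175824/18186 = 9.668

9.668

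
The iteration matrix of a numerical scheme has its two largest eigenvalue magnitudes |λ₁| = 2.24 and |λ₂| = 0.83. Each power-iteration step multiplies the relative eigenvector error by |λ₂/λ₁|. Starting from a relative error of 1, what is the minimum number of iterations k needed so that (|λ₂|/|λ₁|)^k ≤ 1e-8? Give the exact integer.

19

|λ₂/λ₁| = 0.83/2.24 = 0.37054
Need k ≥ ln(1e-8) / ln(0.37054) = -18.4207 / -0.9928 ≈ 18.554
Smallest integer k satisfying the bound: 19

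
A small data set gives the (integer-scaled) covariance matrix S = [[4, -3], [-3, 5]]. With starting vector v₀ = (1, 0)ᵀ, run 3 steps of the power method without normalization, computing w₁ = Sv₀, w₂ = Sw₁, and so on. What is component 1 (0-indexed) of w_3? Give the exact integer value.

-210

w1 = Sv₀ = (4·1 + (-3)·0; (-3)·1 + 5·0) = (4, -3)
w2 = Sw1 = (4·4 + (-3)·(-3); (-3)·4 + 5·(-3)) = (25, -27)
w3 = Sw2 = (181, -210)
The requested component of w3 is -210.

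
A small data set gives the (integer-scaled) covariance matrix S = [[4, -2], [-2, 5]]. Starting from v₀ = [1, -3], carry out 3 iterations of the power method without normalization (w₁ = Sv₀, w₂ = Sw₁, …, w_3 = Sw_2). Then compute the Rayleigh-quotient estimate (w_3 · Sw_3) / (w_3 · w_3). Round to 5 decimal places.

6.56018

w1 = Sv₀ = (4·1 + (-2)·(-3); (-2)·1 + 5·(-3)) = (10, -17)
w2 = Sw1 = (4·10 + (-2)·(-17); (-2)·10 + 5·(-17)) = (74, -105)
w3 = Sw2 = (506, -673)
Sw3 = (3370, -4377)
w3·Sw3 = 506·3370 + (-673)·(-4377) = 4650941; w3·w3 = 506·506 + (-673)·(-673) = 708965
λ ≈ 4650941/708965 = 6.56018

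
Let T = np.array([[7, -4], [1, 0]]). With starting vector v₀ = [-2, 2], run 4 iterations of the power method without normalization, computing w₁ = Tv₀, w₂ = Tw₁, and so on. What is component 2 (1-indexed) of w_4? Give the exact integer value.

-934

w1 = Tv₀ = (-22, -2)
w2 = Tw1 = (-146, -22)
w3 = Tw2 = (-934, -146)
w4 = Tw3 = (-5954, -934)
The requested component of w4 is -934.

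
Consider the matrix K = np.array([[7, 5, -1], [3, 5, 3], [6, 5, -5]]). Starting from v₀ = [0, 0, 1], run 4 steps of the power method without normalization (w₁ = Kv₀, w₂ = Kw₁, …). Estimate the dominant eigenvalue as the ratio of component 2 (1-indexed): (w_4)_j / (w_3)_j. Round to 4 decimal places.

λ ≈ 3.4524

w1 = Kv₀ = (-1, 3, -5)
w2 = Kw1 = (13, -3, 34)
w3 = Kw2 = (42, 126, -107)
w4 = Kw3 = (1031, 435, 1417)
Ratio at component: 435 / 126 = 3.4524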